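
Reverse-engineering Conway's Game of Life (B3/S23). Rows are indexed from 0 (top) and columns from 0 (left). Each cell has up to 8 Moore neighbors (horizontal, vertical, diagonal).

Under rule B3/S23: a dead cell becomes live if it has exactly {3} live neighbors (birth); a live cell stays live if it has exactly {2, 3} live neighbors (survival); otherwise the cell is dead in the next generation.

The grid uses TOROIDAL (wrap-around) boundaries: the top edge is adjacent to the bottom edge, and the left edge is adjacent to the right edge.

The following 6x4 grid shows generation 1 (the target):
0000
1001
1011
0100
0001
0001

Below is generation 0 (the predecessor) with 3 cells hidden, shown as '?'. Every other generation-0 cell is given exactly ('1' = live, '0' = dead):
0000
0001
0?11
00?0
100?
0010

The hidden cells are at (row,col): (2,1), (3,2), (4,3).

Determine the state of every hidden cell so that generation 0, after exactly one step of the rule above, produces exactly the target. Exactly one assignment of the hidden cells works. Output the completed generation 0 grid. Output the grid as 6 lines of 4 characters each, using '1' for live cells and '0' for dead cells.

Answer: 0000
0001
0111
0000
1001
0010

Derivation:
Hidden generation-0 cells (in order): (2,1), (3,2), (4,3).
A hidden cell only influences target cells in its own 3x3 neighborhood. Try each of the 2^3 = 8 assignments, step the completed generation 0 forward once under B3/S23, and compare with the target:
  (2,1)=0 (3,2)=0 (4,3)=0 -> step gives (1,0)='0' but target has '1' -> reject
  (2,1)=0 (3,2)=0 (4,3)=1 -> step gives (1,0)='0' but target has '1' -> reject
  (2,1)=0 (3,2)=1 (4,3)=0 -> step gives (1,0)='0' but target has '1' -> reject
  (2,1)=0 (3,2)=1 (4,3)=1 -> step gives (1,0)='0' but target has '1' -> reject
  (2,1)=1 (3,2)=0 (4,3)=0 -> step gives (3,0)='1' but target has '0' -> reject
  (2,1)=1 (3,2)=0 (4,3)=1 -> step reproduces the target at every cell -> ACCEPT
  (2,1)=1 (3,2)=1 (4,3)=0 -> step gives (2,1)='1' but target has '0' -> reject
  (2,1)=1 (3,2)=1 (4,3)=1 -> step gives (2,1)='1' but target has '0' -> reject
Unique solution: (2,1)=live, (3,2)=dead, (4,3)=live.
Check: live-neighbor counts of every cell in the completed generation 0:
1122
3242
3132
4344
1222
2213
Applying B3/S23 to generation 0 with these counts gives:
0000
1001
1011
0100
0001
0001
which matches the target exactly.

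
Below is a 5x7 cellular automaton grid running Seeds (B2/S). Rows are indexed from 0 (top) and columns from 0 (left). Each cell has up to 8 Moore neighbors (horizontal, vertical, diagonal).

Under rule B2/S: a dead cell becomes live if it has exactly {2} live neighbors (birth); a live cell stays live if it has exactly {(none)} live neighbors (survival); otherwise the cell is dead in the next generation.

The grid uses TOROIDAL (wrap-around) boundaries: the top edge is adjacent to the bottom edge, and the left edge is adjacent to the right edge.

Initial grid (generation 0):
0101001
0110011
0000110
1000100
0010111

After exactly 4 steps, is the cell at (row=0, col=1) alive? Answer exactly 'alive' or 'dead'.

Answer: dead

Derivation:
Simulating step by step:
Generation 0 (given above): 15 live cells
Generation 1: 2 live cells
0000000
0000000
0010000
0100000
0000000
Generation 2: 2 live cells
0000000
0000000
0100000
0010000
0000000
Generation 3: 2 live cells
0000000
0000000
0010000
0100000
0000000
Generation 4: 2 live cells
0000000
0000000
0100000
0010000
0000000

Cell (0,1) at generation 4: 0 -> dead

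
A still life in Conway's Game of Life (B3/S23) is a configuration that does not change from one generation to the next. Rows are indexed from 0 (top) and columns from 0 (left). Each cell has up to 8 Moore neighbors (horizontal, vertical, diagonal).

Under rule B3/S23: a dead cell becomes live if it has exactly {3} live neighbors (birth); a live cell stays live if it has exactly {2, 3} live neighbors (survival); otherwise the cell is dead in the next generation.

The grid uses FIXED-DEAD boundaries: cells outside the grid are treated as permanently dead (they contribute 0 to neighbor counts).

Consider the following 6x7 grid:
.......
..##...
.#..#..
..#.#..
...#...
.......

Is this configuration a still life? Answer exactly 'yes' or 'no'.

Compute generation 1 and compare to generation 0 (given above):
Generation 1:
.......
..##...
.#..#..
..#.#..
...#...
.......
The grids are IDENTICAL -> still life.

Answer: yes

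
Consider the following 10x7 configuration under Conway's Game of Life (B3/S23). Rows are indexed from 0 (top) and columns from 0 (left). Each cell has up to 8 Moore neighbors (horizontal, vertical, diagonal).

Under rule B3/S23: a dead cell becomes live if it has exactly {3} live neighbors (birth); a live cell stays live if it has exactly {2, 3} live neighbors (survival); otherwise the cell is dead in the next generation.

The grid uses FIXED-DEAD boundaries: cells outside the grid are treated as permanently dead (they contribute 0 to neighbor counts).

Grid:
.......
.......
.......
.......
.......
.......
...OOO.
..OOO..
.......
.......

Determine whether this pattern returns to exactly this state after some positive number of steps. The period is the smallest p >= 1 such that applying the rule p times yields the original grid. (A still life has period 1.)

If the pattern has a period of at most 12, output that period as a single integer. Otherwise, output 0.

Answer: 2

Derivation:
Simulating and comparing each generation to the original:
Gen 0 (original, given above): 6 live cells
Gen 1: 6 live cells, differs from original
Gen 2: 6 live cells, MATCHES original -> period = 2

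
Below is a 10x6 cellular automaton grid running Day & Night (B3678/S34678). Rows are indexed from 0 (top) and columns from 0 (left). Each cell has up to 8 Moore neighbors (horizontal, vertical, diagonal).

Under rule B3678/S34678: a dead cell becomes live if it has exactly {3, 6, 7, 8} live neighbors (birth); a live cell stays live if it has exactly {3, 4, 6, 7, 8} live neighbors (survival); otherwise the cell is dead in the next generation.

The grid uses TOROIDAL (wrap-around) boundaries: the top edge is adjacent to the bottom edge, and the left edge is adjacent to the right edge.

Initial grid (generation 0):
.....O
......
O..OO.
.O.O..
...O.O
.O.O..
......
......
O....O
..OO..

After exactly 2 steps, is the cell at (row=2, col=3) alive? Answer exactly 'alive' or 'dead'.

Simulating step by step:
Generation 0 (given above): 14 live cells
Generation 1: 12 live cells
......
....OO
..O...
O..O.O
O.....
..O.O.
......
......
......
O...OO
Generation 2: 8 live cells
O.....
......
O..O..
.O....
.O.OO.
......
......
......
.....O
......

Cell (2,3) at generation 2: 1 -> alive

Answer: alive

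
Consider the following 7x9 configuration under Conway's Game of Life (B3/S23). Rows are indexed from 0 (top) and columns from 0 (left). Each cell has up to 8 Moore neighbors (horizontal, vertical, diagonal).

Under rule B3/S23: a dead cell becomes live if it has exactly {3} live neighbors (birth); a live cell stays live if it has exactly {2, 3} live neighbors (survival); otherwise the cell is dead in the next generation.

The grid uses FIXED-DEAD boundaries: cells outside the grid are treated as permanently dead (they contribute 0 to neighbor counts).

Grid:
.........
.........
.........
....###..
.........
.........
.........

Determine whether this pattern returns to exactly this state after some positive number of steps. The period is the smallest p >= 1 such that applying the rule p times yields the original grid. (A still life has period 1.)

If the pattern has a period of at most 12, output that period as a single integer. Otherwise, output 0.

Simulating and comparing each generation to the original:
Gen 0 (original, given above): 3 live cells
Gen 1: 3 live cells, differs from original
Gen 2: 3 live cells, MATCHES original -> period = 2

Answer: 2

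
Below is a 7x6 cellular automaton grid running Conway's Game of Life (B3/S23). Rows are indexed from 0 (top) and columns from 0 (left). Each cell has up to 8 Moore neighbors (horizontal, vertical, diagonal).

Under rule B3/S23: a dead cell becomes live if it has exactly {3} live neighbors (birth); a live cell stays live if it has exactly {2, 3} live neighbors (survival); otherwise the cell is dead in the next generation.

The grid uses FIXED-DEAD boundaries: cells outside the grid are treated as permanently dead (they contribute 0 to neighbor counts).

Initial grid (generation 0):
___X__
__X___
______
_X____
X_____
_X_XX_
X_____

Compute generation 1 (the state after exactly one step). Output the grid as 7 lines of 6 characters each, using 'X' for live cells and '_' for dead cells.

Answer: ______
______
______
______
XXX___
XX____
______

Derivation:
Simulating step by step:
Generation 0 (given above): 8 live cells
Generation 1: 5 live cells
(generation 1 grid is the final answer)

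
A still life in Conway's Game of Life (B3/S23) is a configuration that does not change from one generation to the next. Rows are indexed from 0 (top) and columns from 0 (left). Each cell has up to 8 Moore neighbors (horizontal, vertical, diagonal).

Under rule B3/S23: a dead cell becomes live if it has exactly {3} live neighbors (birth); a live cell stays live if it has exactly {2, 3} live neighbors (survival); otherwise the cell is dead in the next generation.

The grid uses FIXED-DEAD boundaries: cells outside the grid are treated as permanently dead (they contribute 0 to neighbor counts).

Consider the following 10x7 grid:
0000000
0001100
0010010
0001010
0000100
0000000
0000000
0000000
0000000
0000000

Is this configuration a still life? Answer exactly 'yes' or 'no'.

Answer: yes

Derivation:
Compute generation 1 and compare to generation 0 (given above):
Generation 1:
0000000
0001100
0010010
0001010
0000100
0000000
0000000
0000000
0000000
0000000
The grids are IDENTICAL -> still life.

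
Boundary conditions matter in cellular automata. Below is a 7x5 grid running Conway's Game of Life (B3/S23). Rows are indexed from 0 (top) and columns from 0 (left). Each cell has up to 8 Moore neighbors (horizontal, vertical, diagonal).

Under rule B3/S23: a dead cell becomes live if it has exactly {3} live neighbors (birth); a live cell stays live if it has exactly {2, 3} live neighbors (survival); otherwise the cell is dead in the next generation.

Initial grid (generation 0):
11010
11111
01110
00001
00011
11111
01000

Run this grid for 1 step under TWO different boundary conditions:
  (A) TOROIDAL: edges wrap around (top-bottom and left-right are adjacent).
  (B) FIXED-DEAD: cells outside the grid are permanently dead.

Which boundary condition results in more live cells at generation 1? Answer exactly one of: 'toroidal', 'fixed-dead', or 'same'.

Under TOROIDAL boundary, generation 1:
00010
00000
00000
10001
01000
01000
00000
Population = 5

Under FIXED-DEAD boundary, generation 1:
10011
00001
10000
00001
01000
11001
11010
Population = 13

Comparison: toroidal=5, fixed-dead=13 -> fixed-dead

Answer: fixed-dead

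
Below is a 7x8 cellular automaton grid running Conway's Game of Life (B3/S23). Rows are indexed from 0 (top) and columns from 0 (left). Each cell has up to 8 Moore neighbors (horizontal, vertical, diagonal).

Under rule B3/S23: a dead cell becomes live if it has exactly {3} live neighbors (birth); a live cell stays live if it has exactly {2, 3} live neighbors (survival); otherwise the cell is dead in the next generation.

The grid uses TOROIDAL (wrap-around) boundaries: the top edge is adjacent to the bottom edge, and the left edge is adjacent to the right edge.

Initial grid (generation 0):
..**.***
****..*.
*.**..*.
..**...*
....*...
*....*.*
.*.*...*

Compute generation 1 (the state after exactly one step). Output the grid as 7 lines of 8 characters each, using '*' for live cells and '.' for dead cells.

Answer: .....*..
*.......
*...*.*.
.**.*..*
*..**.**
*...*.**
.*.*.*..

Derivation:
Simulating step by step:
Generation 0 (given above): 24 live cells
Generation 1: 21 live cells
(generation 1 grid is the final answer)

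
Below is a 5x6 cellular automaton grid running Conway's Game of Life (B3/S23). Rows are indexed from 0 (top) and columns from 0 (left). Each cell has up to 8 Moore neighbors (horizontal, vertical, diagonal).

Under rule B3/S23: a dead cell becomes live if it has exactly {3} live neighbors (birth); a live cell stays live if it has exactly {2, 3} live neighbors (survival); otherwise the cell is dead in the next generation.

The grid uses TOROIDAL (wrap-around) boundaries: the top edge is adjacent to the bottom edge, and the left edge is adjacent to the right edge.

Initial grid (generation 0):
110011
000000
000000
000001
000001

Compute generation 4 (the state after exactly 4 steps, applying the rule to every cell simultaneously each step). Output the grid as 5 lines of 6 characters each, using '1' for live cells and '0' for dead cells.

Answer: 000001
000000
000000
000000
000001

Derivation:
Simulating step by step:
Generation 0 (given above): 6 live cells
Generation 1: 5 live cells
100011
100001
000000
000000
000000
Generation 2: 5 live cells
100010
100010
000000
000000
000001
Generation 3: 3 live cells
100010
000000
000000
000000
000001
Generation 4: 2 live cells
(generation 4 grid is the final answer)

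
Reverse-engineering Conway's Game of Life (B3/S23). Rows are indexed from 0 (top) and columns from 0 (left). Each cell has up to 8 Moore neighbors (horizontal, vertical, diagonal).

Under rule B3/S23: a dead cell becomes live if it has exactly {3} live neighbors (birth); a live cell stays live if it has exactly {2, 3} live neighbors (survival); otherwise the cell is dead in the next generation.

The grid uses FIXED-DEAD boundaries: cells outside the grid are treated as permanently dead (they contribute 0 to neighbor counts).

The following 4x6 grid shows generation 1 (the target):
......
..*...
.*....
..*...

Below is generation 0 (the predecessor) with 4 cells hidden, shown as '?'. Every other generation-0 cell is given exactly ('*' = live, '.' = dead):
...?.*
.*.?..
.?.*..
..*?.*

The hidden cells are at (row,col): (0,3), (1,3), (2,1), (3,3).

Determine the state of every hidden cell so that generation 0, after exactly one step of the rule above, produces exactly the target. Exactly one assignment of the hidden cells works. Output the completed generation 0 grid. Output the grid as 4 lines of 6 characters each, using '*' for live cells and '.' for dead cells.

Answer: .....*
.*....
.*.*..
..*..*

Derivation:
Hidden generation-0 cells (in order): (0,3), (1,3), (2,1), (3,3).
A hidden cell only influences target cells in its own 3x3 neighborhood. Try each of the 2^4 = 16 assignments, step the completed generation 0 forward once under B3/S23, and compare with the target:
  (0,3)=. (1,3)=. (2,1)=. (3,3)=. -> step gives (1,2)='.' but target has '*' -> reject
  (0,3)=. (1,3)=. (2,1)=. (3,3)=* -> step gives (1,2)='.' but target has '*' -> reject
  (0,3)=. (1,3)=. (2,1)=* (3,3)=. -> step reproduces the target at every cell -> ACCEPT
  (0,3)=. (1,3)=. (2,1)=* (3,3)=* -> step gives (2,3)='*' but target has '.' -> reject
  (0,3)=. (1,3)=* (2,1)=. (3,3)=. -> step gives (1,4)='*' but target has '.' -> reject
  (0,3)=. (1,3)=* (2,1)=. (3,3)=* -> step gives (1,4)='*' but target has '.' -> reject
  (0,3)=. (1,3)=* (2,1)=* (3,3)=. -> step gives (1,2)='.' but target has '*' -> reject
  (0,3)=. (1,3)=* (2,1)=* (3,3)=* -> step gives (1,2)='.' but target has '*' -> reject
  (0,3)=* (1,3)=. (2,1)=. (3,3)=. -> step gives (1,4)='*' but target has '.' -> reject
  (0,3)=* (1,3)=. (2,1)=. (3,3)=* -> step gives (1,4)='*' but target has '.' -> reject
  (0,3)=* (1,3)=. (2,1)=* (3,3)=. -> step gives (1,2)='.' but target has '*' -> reject
  (0,3)=* (1,3)=. (2,1)=* (3,3)=* -> step gives (1,2)='.' but target has '*' -> reject
  (0,3)=* (1,3)=* (2,1)=. (3,3)=. -> step gives (0,2)='*' but target has '.' -> reject
  (0,3)=* (1,3)=* (2,1)=. (3,3)=* -> step gives (0,2)='*' but target has '.' -> reject
  (0,3)=* (1,3)=* (2,1)=* (3,3)=. -> step gives (0,2)='*' but target has '.' -> reject
  (0,3)=* (1,3)=* (2,1)=* (3,3)=* -> step gives (0,2)='*' but target has '.' -> reject
Unique solution: (0,3)=dead, (1,3)=dead, (2,1)=live, (3,3)=dead.
Check: live-neighbor counts of every cell in the completed generation 0:
111010
213121
224121
122220
Applying B3/S23 to generation 0 with these counts gives:
......
..*...
.*....
..*...
which matches the target exactly.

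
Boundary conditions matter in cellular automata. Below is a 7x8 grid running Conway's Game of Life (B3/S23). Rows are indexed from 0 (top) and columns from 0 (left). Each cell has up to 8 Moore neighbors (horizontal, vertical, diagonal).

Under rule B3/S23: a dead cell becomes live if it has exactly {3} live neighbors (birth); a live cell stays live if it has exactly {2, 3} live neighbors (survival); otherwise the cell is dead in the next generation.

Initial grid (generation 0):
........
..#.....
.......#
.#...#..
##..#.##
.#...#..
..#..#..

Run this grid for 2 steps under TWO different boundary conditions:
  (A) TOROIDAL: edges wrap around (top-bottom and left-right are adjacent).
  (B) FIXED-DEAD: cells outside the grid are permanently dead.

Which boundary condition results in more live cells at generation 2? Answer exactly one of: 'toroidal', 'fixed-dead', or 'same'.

Answer: toroidal

Derivation:
Under TOROIDAL boundary, generation 2:
........
........
........
###..##.
....#..#
.##.##.#
........
Population = 12

Under FIXED-DEAD boundary, generation 2:
........
........
........
#.#..##.
....#.#.
#.#.##..
.#......
Population = 11

Comparison: toroidal=12, fixed-dead=11 -> toroidal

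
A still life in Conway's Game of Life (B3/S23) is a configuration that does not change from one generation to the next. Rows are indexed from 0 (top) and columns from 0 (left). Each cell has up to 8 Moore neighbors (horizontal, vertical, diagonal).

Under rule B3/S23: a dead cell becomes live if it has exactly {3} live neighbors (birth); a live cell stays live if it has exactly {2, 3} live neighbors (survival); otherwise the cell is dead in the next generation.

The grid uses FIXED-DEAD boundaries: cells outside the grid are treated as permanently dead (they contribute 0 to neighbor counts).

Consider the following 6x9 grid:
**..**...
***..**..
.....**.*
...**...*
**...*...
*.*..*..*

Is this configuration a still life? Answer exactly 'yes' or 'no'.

Compute generation 1 and compare to generation 0 (given above):
Generation 1:
*.*.***..
*.*....*.
.***..*..
....*.**.
****.*...
*........
Cell (0,1) differs: gen0=1 vs gen1=0 -> NOT a still life.

Answer: no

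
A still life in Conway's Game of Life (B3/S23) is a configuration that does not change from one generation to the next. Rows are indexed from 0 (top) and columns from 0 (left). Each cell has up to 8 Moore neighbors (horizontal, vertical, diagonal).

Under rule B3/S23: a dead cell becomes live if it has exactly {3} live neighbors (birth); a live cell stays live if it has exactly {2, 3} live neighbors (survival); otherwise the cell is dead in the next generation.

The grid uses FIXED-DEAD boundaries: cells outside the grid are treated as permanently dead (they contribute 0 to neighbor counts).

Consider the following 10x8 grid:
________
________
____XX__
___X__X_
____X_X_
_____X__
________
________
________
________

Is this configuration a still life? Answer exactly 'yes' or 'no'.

Compute generation 1 and compare to generation 0 (given above):
Generation 1:
________
________
____XX__
___X__X_
____X_X_
_____X__
________
________
________
________
The grids are IDENTICAL -> still life.

Answer: yes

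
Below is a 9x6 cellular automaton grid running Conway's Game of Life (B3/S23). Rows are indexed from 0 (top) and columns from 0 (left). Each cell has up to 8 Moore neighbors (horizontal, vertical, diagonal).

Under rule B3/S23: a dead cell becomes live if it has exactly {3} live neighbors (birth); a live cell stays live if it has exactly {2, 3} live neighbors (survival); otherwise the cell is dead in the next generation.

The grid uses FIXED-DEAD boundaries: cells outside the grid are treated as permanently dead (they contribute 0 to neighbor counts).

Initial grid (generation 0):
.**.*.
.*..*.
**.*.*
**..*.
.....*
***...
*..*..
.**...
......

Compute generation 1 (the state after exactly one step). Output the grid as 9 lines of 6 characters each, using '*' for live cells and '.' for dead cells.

Simulating step by step:
Generation 0 (given above): 20 live cells
Generation 1: 20 live cells
(generation 1 grid is the final answer)

Answer: .***..
....**
...*.*
***.**
..*...
***...
*..*..
.**...
......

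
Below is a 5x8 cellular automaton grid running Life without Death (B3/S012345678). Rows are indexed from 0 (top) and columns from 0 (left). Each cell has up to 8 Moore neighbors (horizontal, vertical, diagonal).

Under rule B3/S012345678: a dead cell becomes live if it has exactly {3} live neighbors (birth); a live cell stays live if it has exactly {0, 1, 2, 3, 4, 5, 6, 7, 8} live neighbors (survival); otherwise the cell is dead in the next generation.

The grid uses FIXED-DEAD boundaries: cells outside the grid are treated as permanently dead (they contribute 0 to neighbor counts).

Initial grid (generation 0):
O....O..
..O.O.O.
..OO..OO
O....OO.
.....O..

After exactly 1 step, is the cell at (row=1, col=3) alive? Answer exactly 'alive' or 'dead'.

Simulating step by step:
Generation 0 (given above): 13 live cells
Generation 1: 20 live cells
O....O..
.OO.O.OO
.OOOO.OO
O...OOOO
.....OO.

Cell (1,3) at generation 1: 0 -> dead

Answer: dead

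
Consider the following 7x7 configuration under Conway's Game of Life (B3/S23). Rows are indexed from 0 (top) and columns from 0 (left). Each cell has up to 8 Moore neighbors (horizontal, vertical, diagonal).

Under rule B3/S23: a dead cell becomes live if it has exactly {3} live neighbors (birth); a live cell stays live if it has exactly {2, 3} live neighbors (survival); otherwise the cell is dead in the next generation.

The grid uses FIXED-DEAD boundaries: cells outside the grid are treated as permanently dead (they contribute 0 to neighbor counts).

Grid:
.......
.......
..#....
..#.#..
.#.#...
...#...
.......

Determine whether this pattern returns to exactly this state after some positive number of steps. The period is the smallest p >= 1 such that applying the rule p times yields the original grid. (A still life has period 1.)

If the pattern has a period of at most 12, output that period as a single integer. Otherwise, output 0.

Answer: 2

Derivation:
Simulating and comparing each generation to the original:
Gen 0 (original, given above): 6 live cells
Gen 1: 6 live cells, differs from original
Gen 2: 6 live cells, MATCHES original -> period = 2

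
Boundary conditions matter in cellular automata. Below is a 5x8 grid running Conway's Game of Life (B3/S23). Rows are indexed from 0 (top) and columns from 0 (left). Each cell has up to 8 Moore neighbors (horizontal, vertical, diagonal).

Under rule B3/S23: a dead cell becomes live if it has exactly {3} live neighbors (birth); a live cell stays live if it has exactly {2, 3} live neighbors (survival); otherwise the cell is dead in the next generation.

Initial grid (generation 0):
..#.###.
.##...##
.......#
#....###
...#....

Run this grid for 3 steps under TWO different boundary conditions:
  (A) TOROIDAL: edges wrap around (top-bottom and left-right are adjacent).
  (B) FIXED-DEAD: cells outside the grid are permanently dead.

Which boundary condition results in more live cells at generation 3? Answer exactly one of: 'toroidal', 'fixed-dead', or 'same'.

Answer: toroidal

Derivation:
Under TOROIDAL boundary, generation 3:
#....###
....##.#
#.....#.
####...#
.####...
Population = 18

Under FIXED-DEAD boundary, generation 3:
..######
##.#.#.#
....##.#
.....#..
.....#.#
Population = 17

Comparison: toroidal=18, fixed-dead=17 -> toroidal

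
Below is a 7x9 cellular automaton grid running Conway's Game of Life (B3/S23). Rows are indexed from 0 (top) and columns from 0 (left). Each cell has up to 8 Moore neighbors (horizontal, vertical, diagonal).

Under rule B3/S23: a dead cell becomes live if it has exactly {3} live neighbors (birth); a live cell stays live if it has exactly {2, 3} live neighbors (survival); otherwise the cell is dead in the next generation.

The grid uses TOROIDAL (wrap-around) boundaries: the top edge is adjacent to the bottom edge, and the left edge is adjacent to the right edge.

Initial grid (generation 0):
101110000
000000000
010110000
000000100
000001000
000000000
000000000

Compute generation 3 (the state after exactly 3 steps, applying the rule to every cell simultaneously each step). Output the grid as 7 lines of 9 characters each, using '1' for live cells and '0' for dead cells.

Answer: 000000000
000000000
000000000
000000000
000000000
000000000
000000000

Derivation:
Simulating step by step:
Generation 0 (given above): 9 live cells
Generation 1: 5 live cells
000100000
010000000
000000000
000011000
000000000
000000000
000100000
Generation 2: 1 live cells
001000000
000000000
000000000
000000000
000000000
000000000
000000000
Generation 3: 0 live cells
(generation 3 grid is the final answer)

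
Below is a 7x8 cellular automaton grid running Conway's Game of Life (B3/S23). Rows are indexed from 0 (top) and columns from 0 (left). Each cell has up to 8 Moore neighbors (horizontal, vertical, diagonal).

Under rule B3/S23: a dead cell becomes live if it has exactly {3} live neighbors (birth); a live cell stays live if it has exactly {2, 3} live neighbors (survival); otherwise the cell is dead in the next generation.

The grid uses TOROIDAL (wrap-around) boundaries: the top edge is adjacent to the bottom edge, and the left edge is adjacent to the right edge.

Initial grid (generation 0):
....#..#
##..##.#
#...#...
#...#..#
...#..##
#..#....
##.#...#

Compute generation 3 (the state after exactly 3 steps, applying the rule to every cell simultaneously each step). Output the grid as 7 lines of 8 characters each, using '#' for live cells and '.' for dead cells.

Answer: ......##
#......#
.......#
.......#
##...##.
.#...##.
.#....#.

Derivation:
Simulating step by step:
Generation 0 (given above): 21 live cells
Generation 1: 30 live cells
..####..
.#.#####
...##.#.
#..####.
...##.#.
.#.##.#.
.####..#
Generation 2: 13 live cells
.......#
.......#
#.......
..#...#.
......#.
##....##
##....#.
Generation 3: 15 live cells
(generation 3 grid is the final answer)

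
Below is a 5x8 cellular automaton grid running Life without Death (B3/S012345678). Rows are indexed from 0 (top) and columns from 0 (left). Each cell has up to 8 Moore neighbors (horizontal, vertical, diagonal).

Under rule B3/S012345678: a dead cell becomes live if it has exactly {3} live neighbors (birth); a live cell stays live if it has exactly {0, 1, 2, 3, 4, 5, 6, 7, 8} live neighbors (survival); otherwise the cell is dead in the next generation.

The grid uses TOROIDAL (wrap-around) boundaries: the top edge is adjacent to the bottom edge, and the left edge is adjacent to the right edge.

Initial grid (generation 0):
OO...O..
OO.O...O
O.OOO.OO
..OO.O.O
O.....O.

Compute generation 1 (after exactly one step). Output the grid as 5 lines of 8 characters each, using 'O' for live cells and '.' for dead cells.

Simulating step by step:
Generation 0 (given above): 19 live cells
Generation 1: 26 live cells
(generation 1 grid is the final answer)

Answer: OOO..OO.
OO.O.O.O
O.OOOOOO
..OO.O.O
O.O.OOO.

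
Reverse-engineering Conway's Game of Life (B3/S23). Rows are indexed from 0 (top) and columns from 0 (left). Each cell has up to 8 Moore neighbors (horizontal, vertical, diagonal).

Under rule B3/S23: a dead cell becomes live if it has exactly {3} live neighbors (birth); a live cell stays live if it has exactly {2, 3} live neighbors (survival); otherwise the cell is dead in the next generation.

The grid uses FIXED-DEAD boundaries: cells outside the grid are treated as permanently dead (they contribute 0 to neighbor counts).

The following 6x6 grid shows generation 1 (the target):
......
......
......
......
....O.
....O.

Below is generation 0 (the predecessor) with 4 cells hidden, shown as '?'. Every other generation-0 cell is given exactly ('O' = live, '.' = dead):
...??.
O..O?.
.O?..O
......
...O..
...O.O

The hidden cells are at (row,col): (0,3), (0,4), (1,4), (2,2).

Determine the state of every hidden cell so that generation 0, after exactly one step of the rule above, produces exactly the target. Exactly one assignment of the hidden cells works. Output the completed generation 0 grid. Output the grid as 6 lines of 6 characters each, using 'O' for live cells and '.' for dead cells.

Answer: ......
O..O..
.O...O
......
...O..
...O.O

Derivation:
Hidden generation-0 cells (in order): (0,3), (0,4), (1,4), (2,2).
A hidden cell only influences target cells in its own 3x3 neighborhood. Try each of the 2^4 = 16 assignments, step the completed generation 0 forward once under B3/S23, and compare with the target:
  (0,3)=. (0,4)=. (1,4)=. (2,2)=. -> step reproduces the target at every cell -> ACCEPT
  (0,3)=. (0,4)=. (1,4)=. (2,2)=O -> step gives (1,1)='O' but target has '.' -> reject
  (0,3)=. (0,4)=. (1,4)=O (2,2)=. -> step gives (1,4)='O' but target has '.' -> reject
  (0,3)=. (0,4)=. (1,4)=O (2,2)=O -> step gives (1,1)='O' but target has '.' -> reject
  (0,3)=. (0,4)=O (1,4)=. (2,2)=. -> step gives (1,4)='O' but target has '.' -> reject
  (0,3)=. (0,4)=O (1,4)=. (2,2)=O -> step gives (1,1)='O' but target has '.' -> reject
  (0,3)=. (0,4)=O (1,4)=O (2,2)=. -> step gives (0,3)='O' but target has '.' -> reject
  (0,3)=. (0,4)=O (1,4)=O (2,2)=O -> step gives (0,3)='O' but target has '.' -> reject
  (0,3)=O (0,4)=. (1,4)=. (2,2)=. -> step gives (1,2)='O' but target has '.' -> reject
  (0,3)=O (0,4)=. (1,4)=. (2,2)=O -> step gives (1,1)='O' but target has '.' -> reject
  (0,3)=O (0,4)=. (1,4)=O (2,2)=. -> step gives (0,3)='O' but target has '.' -> reject
  (0,3)=O (0,4)=. (1,4)=O (2,2)=O -> step gives (0,3)='O' but target has '.' -> reject
  (0,3)=O (0,4)=O (1,4)=. (2,2)=. -> step gives (0,3)='O' but target has '.' -> reject
  (0,3)=O (0,4)=O (1,4)=. (2,2)=O -> step gives (0,3)='O' but target has '.' -> reject
  (0,3)=O (0,4)=O (1,4)=O (2,2)=. -> step gives (0,3)='O' but target has '.' -> reject
  (0,3)=O (0,4)=O (1,4)=O (2,2)=O -> step gives (0,3)='O' but target has '.' -> reject
Unique solution: (0,3)=dead, (0,4)=dead, (1,4)=dead, (2,2)=dead.
Check: live-neighbor counts of every cell in the completed generation 0:
111110
122021
212120
112121
002131
002130
Applying B3/S23 to generation 0 with these counts gives:
......
......
......
......
....O.
....O.
which matches the target exactly.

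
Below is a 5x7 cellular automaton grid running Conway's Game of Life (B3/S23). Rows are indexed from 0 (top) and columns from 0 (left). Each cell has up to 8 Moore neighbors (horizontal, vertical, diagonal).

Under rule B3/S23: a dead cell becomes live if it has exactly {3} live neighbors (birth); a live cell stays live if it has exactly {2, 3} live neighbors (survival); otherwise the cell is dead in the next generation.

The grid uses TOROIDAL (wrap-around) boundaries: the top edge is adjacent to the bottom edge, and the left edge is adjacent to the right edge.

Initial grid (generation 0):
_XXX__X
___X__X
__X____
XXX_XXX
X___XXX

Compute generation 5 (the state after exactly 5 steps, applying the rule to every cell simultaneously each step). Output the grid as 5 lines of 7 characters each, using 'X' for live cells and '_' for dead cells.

Simulating step by step:
Generation 0 (given above): 17 live cells
Generation 1: 10 live cells
_XXX___
XX_X___
__X_X__
__X_X__
_______
Generation 2: 8 live cells
XX_X___
X___X__
__X_X__
_______
_X_____
Generation 3: 10 live cells
XXX____
X_X_X__
___X___
_______
XXX____
Generation 4: 8 live cells
______X
X_X____
___X___
_XX____
X_X____
Generation 5: 8 live cells
(generation 5 grid is the final answer)

Answer: X_____X
_______
___X___
_XXX___
X_X____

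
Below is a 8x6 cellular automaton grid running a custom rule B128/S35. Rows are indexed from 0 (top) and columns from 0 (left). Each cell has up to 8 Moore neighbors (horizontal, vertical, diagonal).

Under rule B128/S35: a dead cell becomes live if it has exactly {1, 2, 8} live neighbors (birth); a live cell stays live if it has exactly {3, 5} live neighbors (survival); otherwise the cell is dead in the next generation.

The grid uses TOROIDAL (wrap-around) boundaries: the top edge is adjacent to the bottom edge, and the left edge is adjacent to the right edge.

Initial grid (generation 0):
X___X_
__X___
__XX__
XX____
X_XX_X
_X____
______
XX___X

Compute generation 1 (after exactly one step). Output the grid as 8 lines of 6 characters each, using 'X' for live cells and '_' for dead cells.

Answer: X_XX__
X___XX
X_X_XX
X_____
__X_X_
___XXX
__X_XX
X_XXXX

Derivation:
Simulating step by step:
Generation 0 (given above): 15 live cells
Generation 1: 24 live cells
(generation 1 grid is the final answer)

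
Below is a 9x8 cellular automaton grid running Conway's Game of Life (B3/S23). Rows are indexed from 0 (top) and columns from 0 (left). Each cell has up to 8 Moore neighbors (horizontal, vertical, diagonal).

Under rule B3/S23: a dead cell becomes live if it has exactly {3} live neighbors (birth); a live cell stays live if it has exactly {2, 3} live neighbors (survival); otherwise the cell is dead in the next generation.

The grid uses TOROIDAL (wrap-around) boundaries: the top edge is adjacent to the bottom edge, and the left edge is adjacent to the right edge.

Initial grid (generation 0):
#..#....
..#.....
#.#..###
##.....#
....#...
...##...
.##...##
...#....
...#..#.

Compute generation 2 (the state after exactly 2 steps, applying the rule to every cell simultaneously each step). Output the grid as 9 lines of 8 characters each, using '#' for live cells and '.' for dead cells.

Answer: ........
.......#
..##.###
.#####..
.#......
.##..#..
..#...#.
.....#..
....#...

Derivation:
Simulating step by step:
Generation 0 (given above): 21 live cells
Generation 1: 25 live cells
..##....
#.##..#.
..#...#.
.#...#..
#..##...
..####..
..#.#...
...#..##
..###...
Generation 2: 19 live cells
(generation 2 grid is the final answer)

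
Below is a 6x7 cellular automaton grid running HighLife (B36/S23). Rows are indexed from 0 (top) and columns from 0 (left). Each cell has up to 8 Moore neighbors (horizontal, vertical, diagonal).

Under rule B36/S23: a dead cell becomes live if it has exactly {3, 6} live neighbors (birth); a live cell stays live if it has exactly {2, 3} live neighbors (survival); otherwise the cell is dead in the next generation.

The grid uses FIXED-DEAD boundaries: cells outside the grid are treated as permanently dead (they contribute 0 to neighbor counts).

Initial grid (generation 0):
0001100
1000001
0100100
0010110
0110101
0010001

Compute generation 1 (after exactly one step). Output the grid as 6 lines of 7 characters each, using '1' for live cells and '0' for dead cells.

Simulating step by step:
Generation 0 (given above): 15 live cells
Generation 1: 16 live cells
(generation 1 grid is the final answer)

Answer: 0000000
0001110
0101100
0010100
0110101
0111010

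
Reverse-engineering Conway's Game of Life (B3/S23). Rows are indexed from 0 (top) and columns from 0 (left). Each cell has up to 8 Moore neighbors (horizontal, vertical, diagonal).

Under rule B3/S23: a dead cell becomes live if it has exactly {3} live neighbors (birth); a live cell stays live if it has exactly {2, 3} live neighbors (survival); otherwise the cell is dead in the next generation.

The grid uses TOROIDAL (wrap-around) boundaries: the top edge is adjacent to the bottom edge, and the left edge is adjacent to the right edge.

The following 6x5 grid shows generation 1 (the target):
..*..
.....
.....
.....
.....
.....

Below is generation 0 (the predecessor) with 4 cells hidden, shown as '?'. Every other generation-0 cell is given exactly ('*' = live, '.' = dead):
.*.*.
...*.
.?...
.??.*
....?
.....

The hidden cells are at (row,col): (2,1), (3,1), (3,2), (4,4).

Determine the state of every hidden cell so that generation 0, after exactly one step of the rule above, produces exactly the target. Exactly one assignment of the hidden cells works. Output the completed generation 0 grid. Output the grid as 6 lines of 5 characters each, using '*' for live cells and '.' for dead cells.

Answer: .*.*.
...*.
.*...
....*
.....
.....

Derivation:
Hidden generation-0 cells (in order): (2,1), (3,1), (3,2), (4,4).
A hidden cell only influences target cells in its own 3x3 neighborhood. Try each of the 2^4 = 16 assignments, step the completed generation 0 forward once under B3/S23, and compare with the target:
  (2,1)=. (3,1)=. (3,2)=. (4,4)=. -> step gives (1,2)='*' but target has '.' -> reject
  (2,1)=. (3,1)=. (3,2)=. (4,4)=* -> step gives (1,2)='*' but target has '.' -> reject
  (2,1)=. (3,1)=. (3,2)=* (4,4)=. -> step gives (1,2)='*' but target has '.' -> reject
  (2,1)=. (3,1)=. (3,2)=* (4,4)=* -> step gives (1,2)='*' but target has '.' -> reject
  (2,1)=. (3,1)=* (3,2)=. (4,4)=. -> step gives (1,2)='*' but target has '.' -> reject
  (2,1)=. (3,1)=* (3,2)=. (4,4)=* -> step gives (1,2)='*' but target has '.' -> reject
  (2,1)=. (3,1)=* (3,2)=* (4,4)=. -> step gives (1,2)='*' but target has '.' -> reject
  (2,1)=. (3,1)=* (3,2)=* (4,4)=* -> step gives (1,2)='*' but target has '.' -> reject
  (2,1)=* (3,1)=. (3,2)=. (4,4)=. -> step reproduces the target at every cell -> ACCEPT
  (2,1)=* (3,1)=. (3,2)=. (4,4)=* -> step gives (3,0)='*' but target has '.' -> reject
  (2,1)=* (3,1)=. (3,2)=* (4,4)=. -> step gives (2,2)='*' but target has '.' -> reject
  (2,1)=* (3,1)=. (3,2)=* (4,4)=* -> step gives (2,2)='*' but target has '.' -> reject
  (2,1)=* (3,1)=* (3,2)=. (4,4)=. -> step gives (2,0)='*' but target has '.' -> reject
  (2,1)=* (3,1)=* (3,2)=. (4,4)=* -> step gives (2,0)='*' but target has '.' -> reject
  (2,1)=* (3,1)=* (3,2)=* (4,4)=. -> step gives (2,0)='*' but target has '.' -> reject
  (2,1)=* (3,1)=* (3,2)=* (4,4)=* -> step gives (2,0)='*' but target has '.' -> reject
Unique solution: (2,1)=live, (3,1)=dead, (3,2)=dead, (4,4)=dead.
Check: live-neighbor counts of every cell in the completed generation 0:
10312
22412
20222
21110
10011
11211
Applying B3/S23 to generation 0 with these counts gives:
..*..
.....
.....
.....
.....
.....
which matches the target exactly.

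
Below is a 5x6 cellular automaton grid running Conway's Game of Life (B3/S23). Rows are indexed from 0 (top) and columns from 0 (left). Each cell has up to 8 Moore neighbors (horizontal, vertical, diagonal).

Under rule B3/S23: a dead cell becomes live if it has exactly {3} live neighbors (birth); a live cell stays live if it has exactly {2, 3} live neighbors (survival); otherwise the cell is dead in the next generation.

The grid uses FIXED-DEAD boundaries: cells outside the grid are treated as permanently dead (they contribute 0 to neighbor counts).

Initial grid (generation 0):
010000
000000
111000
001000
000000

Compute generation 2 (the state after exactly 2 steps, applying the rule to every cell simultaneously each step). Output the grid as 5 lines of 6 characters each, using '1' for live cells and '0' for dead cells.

Answer: 000000
001000
001100
011000
000000

Derivation:
Simulating step by step:
Generation 0 (given above): 5 live cells
Generation 1: 5 live cells
000000
101000
011000
001000
000000
Generation 2: 5 live cells
(generation 2 grid is the final answer)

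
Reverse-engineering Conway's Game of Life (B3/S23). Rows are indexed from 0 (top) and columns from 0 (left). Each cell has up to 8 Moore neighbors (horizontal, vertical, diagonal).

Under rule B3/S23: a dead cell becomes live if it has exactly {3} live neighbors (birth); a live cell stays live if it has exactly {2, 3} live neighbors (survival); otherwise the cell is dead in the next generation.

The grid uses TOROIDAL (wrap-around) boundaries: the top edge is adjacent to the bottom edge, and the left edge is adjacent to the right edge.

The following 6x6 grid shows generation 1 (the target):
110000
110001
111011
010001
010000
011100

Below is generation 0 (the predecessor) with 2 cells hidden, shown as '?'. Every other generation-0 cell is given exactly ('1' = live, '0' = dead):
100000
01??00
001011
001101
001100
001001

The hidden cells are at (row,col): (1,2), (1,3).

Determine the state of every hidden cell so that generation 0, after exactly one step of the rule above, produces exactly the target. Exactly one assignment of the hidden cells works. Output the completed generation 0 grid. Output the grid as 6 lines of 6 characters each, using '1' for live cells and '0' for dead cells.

Hidden generation-0 cells (in order): (1,2), (1,3).
A hidden cell only influences target cells in its own 3x3 neighborhood. Try each of the 2^2 = 4 assignments, step the completed generation 0 forward once under B3/S23, and compare with the target:
  (1,2)=0 (1,3)=0 -> step reproduces the target at every cell -> ACCEPT
  (1,2)=0 (1,3)=1 -> step gives (0,2)='1' but target has '0' -> reject
  (1,2)=1 (1,3)=0 -> step gives (0,1)='0' but target has '1' -> reject
  (1,2)=1 (1,3)=1 -> step gives (0,1)='0' but target has '1' -> reject
Unique solution: (1,2)=dead, (1,3)=dead.
Check: live-neighbor counts of every cell in the completed generation 0:
232112
322223
333432
234552
234442
232321
Applying B3/S23 to generation 0 with these counts gives:
110000
110001
111011
010001
010000
011100
which matches the target exactly.

Answer: 100000
010000
001011
001101
001100
001001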